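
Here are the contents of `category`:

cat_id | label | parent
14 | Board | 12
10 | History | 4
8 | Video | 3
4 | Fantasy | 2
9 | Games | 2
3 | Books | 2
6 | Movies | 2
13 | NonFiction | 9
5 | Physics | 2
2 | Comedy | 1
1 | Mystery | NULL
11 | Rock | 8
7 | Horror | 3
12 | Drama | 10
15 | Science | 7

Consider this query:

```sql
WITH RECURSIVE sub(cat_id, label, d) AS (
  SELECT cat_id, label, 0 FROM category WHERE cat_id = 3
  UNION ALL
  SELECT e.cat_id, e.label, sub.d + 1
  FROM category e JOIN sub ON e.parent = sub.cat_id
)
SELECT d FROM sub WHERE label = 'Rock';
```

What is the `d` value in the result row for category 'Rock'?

Base: cat_id=3 (Books) at d 0.
Iteration 1: rows with parent in {3} -> Horror (id 7, d 1), Video (id 8, d 1).
Iteration 2: rows with parent in {7,8} -> Rock (id 11, d 2), Science (id 15, d 2).
Iteration 3: no rows with parent in {11,15}; recursion stops.

2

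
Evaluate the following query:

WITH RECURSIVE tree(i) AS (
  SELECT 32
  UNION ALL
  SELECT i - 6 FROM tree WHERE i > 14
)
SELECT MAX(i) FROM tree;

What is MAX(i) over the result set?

Base: i=32.
Iteration 1: 32 > 14 holds -> i = 32 - 6 = 26.
Iteration 2: 26 > 14 holds -> i = 26 - 6 = 20.
Iteration 3: 20 > 14 holds -> i = 20 - 6 = 14.
Iteration 4: 14 > 14 fails; recursion stops.
i values: 32, 26, 20, 14; the maximum is 32.

32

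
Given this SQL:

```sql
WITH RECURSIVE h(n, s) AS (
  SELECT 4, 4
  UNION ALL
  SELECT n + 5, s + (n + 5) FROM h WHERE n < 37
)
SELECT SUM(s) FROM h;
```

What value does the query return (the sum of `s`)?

Base: n=4, s=4.
Iteration 1: 4 < 37 holds -> n = 4 + 5 = 9, s = 4 + 9 = 13.
Iteration 2: 9 < 37 holds -> n = 9 + 5 = 14, s = 13 + 14 = 27.
Iteration 3: 14 < 37 holds -> n = 14 + 5 = 19, s = 27 + 19 = 46.
Iteration 4: 19 < 37 holds -> n = 19 + 5 = 24, s = 46 + 24 = 70.
Iteration 5: 24 < 37 holds -> n = 24 + 5 = 29, s = 70 + 29 = 99.
Iteration 6: 29 < 37 holds -> n = 29 + 5 = 34, s = 99 + 34 = 133.
Iteration 7: 34 < 37 holds -> n = 34 + 5 = 39, s = 133 + 39 = 172.
Iteration 8: 39 < 37 fails; recursion stops.
SUM(s) = 4 + 13 + 27 + 46 + 70 + 99 + 133 + 172 = 564.

564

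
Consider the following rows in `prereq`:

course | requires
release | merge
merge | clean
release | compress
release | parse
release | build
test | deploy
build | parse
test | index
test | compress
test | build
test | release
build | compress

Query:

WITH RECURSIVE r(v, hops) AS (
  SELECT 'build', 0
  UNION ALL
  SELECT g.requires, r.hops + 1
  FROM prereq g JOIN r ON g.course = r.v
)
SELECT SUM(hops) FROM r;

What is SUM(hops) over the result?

Base: (build, hops=0).
Iteration 1: edges from {build} -> (compress, hops=1), (parse, hops=1).
Iteration 2: no outgoing edges from {compress,parse}; recursion stops.
SUM(hops) = 0 + 1 + 1 = 2.

2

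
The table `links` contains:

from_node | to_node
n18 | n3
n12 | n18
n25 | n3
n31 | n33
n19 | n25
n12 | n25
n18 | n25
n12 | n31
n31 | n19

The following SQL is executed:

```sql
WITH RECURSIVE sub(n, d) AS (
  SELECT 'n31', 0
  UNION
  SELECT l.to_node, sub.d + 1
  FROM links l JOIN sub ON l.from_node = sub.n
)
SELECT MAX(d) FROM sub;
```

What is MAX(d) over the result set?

3

Base: (n31, d=0).
Iteration 1: edges from {n31} -> (n19, d=1), (n33, d=1).
Iteration 2: edges from {n19,n33} -> (n25, d=2).
Iteration 3: edges from {n25} -> (n3, d=3).
Iteration 4: no outgoing edges from {n3}; recursion stops.
d values: 0, 1, 1, 2, 3; the maximum is 3.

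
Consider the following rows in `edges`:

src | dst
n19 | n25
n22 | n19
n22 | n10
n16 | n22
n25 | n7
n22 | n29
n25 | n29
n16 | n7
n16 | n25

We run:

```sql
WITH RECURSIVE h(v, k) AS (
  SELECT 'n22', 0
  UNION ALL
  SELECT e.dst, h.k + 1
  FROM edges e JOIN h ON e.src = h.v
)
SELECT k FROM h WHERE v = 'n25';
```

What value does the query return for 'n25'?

Base: (n22, k=0).
Iteration 1: edges from {n22} -> (n10, k=1), (n19, k=1), (n29, k=1).
Iteration 2: edges from {n10,n19,n29} -> (n25, k=2).
Iteration 3: edges from {n25} -> (n29, k=3), (n7, k=3).
Iteration 4: no outgoing edges from {n29,n7}; recursion stops.

2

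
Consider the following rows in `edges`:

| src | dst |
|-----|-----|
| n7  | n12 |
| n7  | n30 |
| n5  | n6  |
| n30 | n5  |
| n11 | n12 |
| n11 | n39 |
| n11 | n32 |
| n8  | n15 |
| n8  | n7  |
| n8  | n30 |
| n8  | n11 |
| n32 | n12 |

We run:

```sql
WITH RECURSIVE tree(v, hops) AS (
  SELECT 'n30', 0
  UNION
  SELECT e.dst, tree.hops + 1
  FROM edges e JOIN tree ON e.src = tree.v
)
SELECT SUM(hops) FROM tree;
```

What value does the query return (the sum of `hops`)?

Base: (n30, hops=0).
Iteration 1: edges from {n30} -> (n5, hops=1).
Iteration 2: edges from {n5} -> (n6, hops=2).
Iteration 3: no outgoing edges from {n6}; recursion stops.
SUM(hops) = 0 + 1 + 2 = 3.

3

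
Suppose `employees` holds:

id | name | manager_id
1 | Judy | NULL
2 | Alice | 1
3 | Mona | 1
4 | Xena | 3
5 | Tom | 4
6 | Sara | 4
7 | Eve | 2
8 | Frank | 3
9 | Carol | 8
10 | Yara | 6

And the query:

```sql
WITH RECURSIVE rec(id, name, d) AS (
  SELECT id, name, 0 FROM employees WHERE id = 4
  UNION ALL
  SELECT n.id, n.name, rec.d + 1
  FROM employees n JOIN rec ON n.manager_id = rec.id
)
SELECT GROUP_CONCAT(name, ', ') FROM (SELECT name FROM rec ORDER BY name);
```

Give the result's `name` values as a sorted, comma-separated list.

Sara, Tom, Xena, Yara

Base: id=4 (Xena) at d 0.
Iteration 1: rows with manager_id in {4} -> Tom (id 5, d 1), Sara (id 6, d 1).
Iteration 2: rows with manager_id in {5,6} -> Yara (id 10, d 2).
Iteration 3: no rows with manager_id in {10}; recursion stops.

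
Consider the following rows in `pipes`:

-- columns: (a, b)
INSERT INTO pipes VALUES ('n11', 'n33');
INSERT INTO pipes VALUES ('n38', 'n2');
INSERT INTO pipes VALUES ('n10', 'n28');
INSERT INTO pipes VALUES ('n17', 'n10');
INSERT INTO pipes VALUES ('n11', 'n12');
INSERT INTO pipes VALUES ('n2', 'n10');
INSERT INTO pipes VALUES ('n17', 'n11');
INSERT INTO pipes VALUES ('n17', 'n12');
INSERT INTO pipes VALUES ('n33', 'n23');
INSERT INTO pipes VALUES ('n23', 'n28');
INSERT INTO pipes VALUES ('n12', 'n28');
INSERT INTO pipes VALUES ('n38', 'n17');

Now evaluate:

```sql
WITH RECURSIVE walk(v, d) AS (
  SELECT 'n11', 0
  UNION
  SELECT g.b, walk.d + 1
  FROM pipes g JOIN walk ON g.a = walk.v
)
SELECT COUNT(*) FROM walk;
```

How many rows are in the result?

Base: (n11, d=0).
Iteration 1: edges from {n11} -> (n12, d=1), (n33, d=1).
Iteration 2: edges from {n12,n33} -> (n23, d=2), (n28, d=2).
Iteration 3: edges from {n23,n28} -> (n28, d=3).
Iteration 4: no outgoing edges from {n28}; recursion stops.
Total rows emitted: 6.

6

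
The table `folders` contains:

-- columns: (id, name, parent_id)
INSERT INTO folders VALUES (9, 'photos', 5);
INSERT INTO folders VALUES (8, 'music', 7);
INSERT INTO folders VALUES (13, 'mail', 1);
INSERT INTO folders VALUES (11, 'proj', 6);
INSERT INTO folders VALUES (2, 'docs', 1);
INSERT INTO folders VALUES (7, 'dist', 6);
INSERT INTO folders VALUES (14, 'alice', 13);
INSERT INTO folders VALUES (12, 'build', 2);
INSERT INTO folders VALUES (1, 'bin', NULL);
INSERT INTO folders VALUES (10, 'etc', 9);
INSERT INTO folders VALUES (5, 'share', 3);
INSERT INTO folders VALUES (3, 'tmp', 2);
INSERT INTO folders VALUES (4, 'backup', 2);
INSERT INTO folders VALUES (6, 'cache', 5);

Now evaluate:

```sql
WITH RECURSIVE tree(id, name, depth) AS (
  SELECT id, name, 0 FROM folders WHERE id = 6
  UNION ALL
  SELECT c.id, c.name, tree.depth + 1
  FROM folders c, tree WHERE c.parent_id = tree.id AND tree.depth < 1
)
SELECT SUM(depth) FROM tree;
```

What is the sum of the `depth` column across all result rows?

2

Base: id=6 (cache) at depth 0.
Iteration 1: rows with parent_id in {6} -> dist (id 7, depth 1), proj (id 11, depth 1).
Iteration 2: depth < 1 fails for all current rows; recursion stops.
SUM(depth) = 0 + 1 + 1 = 2.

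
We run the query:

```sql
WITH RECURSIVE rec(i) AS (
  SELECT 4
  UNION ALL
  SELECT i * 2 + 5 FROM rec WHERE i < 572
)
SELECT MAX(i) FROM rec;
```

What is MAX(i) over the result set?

Base: i=4.
Iteration 1: 4 < 572 holds -> i = 4 * 2 + 5 = 13.
Iteration 2: 13 < 572 holds -> i = 13 * 2 + 5 = 31.
Iteration 3: 31 < 572 holds -> i = 31 * 2 + 5 = 67.
Iteration 4: 67 < 572 holds -> i = 67 * 2 + 5 = 139.
Iteration 5: 139 < 572 holds -> i = 139 * 2 + 5 = 283.
Iteration 6: 283 < 572 holds -> i = 283 * 2 + 5 = 571.
Iteration 7: 571 < 572 holds -> i = 571 * 2 + 5 = 1147.
Iteration 8: 1147 < 572 fails; recursion stops.
i values: 4, 13, 31, 67, 139, 283, 571, 1147; the maximum is 1147.

1147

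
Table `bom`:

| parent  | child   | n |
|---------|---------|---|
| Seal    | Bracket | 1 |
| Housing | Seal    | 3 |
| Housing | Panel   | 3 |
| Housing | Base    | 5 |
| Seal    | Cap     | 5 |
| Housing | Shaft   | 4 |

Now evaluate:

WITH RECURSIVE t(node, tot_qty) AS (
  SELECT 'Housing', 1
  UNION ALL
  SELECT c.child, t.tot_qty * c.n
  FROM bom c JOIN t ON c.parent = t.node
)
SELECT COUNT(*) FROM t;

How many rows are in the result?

7

Base: (Housing, tot_qty=1).
Iteration 1: components of {Housing} -> Base = 1*5 = 5, Panel = 1*3 = 3, Seal = 1*3 = 3, Shaft = 1*4 = 4.
Iteration 2: components of {Base,Panel,Seal,Shaft} -> Bracket = 3*1 = 3, Cap = 3*5 = 15.
Iteration 3: no further components; recursion stops.
Total rows emitted: 7.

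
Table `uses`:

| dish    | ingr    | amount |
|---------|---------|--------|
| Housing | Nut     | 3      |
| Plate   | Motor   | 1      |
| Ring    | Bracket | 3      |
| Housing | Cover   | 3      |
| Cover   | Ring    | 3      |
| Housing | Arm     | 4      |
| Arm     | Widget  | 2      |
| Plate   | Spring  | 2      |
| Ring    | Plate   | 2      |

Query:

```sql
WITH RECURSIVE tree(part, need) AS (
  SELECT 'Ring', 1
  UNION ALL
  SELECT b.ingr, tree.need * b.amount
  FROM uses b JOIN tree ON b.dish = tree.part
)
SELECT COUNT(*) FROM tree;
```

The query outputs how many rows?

Base: (Ring, need=1).
Iteration 1: components of {Ring} -> Bracket = 1*3 = 3, Plate = 1*2 = 2.
Iteration 2: components of {Bracket,Plate} -> Motor = 2*1 = 2, Spring = 2*2 = 4.
Iteration 3: no further components; recursion stops.
Total rows emitted: 5.

5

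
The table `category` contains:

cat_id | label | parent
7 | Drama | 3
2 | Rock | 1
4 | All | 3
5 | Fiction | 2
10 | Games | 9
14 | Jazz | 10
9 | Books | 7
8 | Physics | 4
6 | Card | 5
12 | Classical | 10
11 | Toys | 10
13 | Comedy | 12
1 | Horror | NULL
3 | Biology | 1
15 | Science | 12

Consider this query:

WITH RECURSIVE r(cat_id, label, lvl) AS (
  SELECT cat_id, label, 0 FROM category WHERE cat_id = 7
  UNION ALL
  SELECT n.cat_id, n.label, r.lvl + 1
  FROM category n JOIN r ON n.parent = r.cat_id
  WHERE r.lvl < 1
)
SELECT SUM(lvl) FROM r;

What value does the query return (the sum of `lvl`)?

1

Base: cat_id=7 (Drama) at lvl 0.
Iteration 1: rows with parent in {7} -> Books (id 9, lvl 1).
Iteration 2: lvl < 1 fails for all current rows; recursion stops.
SUM(lvl) = 0 + 1 = 1.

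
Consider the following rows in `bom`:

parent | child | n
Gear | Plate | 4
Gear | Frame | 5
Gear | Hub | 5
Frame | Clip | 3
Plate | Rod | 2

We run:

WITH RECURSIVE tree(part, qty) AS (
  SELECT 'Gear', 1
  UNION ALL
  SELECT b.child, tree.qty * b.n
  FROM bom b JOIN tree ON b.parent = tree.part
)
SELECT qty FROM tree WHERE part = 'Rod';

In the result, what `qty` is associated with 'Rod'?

8

Base: (Gear, qty=1).
Iteration 1: components of {Gear} -> Frame = 1*5 = 5, Hub = 1*5 = 5, Plate = 1*4 = 4.
Iteration 2: components of {Frame,Hub,Plate} -> Clip = 5*3 = 15, Rod = 4*2 = 8.
Iteration 3: no further components; recursion stops.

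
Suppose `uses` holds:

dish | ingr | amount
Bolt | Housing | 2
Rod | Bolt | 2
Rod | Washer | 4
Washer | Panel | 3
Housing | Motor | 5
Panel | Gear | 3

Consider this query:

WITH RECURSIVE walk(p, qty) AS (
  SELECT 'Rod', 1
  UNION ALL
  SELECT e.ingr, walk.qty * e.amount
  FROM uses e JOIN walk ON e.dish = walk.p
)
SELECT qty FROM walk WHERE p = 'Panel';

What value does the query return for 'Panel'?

Base: (Rod, qty=1).
Iteration 1: components of {Rod} -> Bolt = 1*2 = 2, Washer = 1*4 = 4.
Iteration 2: components of {Bolt,Washer} -> Housing = 2*2 = 4, Panel = 4*3 = 12.
Iteration 3: components of {Housing,Panel} -> Gear = 12*3 = 36, Motor = 4*5 = 20.
Iteration 4: no further components; recursion stops.

12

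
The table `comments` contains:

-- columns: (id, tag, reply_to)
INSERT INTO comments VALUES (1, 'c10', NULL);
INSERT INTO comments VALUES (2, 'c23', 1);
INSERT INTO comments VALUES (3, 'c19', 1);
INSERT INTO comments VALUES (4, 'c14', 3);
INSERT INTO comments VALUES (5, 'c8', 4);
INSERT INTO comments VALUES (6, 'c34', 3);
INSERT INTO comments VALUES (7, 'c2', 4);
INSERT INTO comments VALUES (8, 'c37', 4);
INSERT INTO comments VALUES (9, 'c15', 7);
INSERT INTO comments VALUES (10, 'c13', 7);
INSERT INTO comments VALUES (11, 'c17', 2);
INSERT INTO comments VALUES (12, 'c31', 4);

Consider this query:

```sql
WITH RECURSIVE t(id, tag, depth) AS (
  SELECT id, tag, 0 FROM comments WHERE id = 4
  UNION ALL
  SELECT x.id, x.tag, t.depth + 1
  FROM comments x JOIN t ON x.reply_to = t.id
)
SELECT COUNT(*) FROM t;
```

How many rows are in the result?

7

Base: id=4 (c14) at depth 0.
Iteration 1: rows with reply_to in {4} -> c8 (id 5, depth 1), c2 (id 7, depth 1), c37 (id 8, depth 1), c31 (id 12, depth 1).
Iteration 2: rows with reply_to in {5,7,8,12} -> c15 (id 9, depth 2), c13 (id 10, depth 2).
Iteration 3: no rows with reply_to in {9,10}; recursion stops.
Total rows emitted: 7.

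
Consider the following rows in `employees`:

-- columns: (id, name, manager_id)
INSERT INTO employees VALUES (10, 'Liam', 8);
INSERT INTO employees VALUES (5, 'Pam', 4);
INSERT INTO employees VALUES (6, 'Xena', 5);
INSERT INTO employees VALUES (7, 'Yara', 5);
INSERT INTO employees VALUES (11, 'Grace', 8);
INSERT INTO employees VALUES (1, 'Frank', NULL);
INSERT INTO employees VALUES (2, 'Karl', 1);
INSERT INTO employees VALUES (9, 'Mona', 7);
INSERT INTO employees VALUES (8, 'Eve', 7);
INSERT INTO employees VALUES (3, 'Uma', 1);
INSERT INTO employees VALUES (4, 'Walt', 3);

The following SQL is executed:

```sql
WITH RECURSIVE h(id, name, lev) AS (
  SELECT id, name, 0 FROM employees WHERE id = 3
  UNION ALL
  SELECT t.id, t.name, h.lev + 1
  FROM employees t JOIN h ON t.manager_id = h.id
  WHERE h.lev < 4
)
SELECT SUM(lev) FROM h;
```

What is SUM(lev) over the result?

17

Base: id=3 (Uma) at lev 0.
Iteration 1: rows with manager_id in {3} -> Walt (id 4, lev 1).
Iteration 2: rows with manager_id in {4} -> Pam (id 5, lev 2).
Iteration 3: rows with manager_id in {5} -> Xena (id 6, lev 3), Yara (id 7, lev 3).
Iteration 4: rows with manager_id in {6,7} -> Eve (id 8, lev 4), Mona (id 9, lev 4).
Iteration 5: lev < 4 fails for all current rows; recursion stops.
SUM(lev) = 0 + 1 + 2 + 3 + 3 + 4 + 4 = 17.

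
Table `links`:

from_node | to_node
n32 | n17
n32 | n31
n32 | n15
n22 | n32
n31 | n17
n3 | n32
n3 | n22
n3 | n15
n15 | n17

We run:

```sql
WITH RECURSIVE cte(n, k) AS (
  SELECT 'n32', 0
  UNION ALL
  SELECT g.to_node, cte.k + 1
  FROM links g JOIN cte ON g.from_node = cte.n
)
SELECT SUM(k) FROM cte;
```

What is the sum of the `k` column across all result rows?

Base: (n32, k=0).
Iteration 1: edges from {n32} -> (n15, k=1), (n17, k=1), (n31, k=1).
Iteration 2: edges from {n15,n17,n31} -> (n17, k=2) x2. [UNION ALL keeps all 2 new rows, including repeats]
Iteration 3: no outgoing edges from {n17}; recursion stops.
SUM(k) = 0 + 1 + 1 + 1 + 2 + 2 = 7.

7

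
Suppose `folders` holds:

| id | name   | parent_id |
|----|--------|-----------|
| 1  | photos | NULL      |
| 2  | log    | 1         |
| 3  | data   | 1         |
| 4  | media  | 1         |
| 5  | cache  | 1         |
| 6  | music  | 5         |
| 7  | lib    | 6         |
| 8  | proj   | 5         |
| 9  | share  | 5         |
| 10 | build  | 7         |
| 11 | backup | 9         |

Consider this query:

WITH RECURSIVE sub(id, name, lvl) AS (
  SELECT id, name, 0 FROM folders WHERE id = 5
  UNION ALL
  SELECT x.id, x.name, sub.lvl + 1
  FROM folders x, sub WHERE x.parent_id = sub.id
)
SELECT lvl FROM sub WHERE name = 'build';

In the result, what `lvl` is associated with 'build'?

3

Base: id=5 (cache) at lvl 0.
Iteration 1: rows with parent_id in {5} -> music (id 6, lvl 1), proj (id 8, lvl 1), share (id 9, lvl 1).
Iteration 2: rows with parent_id in {6,8,9} -> lib (id 7, lvl 2), backup (id 11, lvl 2).
Iteration 3: rows with parent_id in {7,11} -> build (id 10, lvl 3).
Iteration 4: no rows with parent_id in {10}; recursion stops.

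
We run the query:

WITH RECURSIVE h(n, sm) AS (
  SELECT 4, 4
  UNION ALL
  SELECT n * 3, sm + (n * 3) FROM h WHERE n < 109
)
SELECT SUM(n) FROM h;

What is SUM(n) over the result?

484

Base: n=4, sm=4.
Iteration 1: 4 < 109 holds -> n = 4 * 3 = 12, sm = 4 + 12 = 16.
Iteration 2: 12 < 109 holds -> n = 12 * 3 = 36, sm = 16 + 36 = 52.
Iteration 3: 36 < 109 holds -> n = 36 * 3 = 108, sm = 52 + 108 = 160.
Iteration 4: 108 < 109 holds -> n = 108 * 3 = 324, sm = 160 + 324 = 484.
Iteration 5: 324 < 109 fails; recursion stops.
SUM(n) = 4 + 12 + 36 + 108 + 324 = 484.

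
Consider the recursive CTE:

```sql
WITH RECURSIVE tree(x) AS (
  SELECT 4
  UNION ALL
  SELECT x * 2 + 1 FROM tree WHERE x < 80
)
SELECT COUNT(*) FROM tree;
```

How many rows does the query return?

Base: x=4.
Iteration 1: 4 < 80 holds -> x = 4 * 2 + 1 = 9.
Iteration 2: 9 < 80 holds -> x = 9 * 2 + 1 = 19.
Iteration 3: 19 < 80 holds -> x = 19 * 2 + 1 = 39.
Iteration 4: 39 < 80 holds -> x = 39 * 2 + 1 = 79.
Iteration 5: 79 < 80 holds -> x = 79 * 2 + 1 = 159.
Iteration 6: 159 < 80 fails; recursion stops.
Total rows emitted: 6.

6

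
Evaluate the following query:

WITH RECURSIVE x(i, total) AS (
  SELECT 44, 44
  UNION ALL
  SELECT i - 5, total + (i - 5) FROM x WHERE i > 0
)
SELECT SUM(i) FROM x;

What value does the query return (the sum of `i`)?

Base: i=44, total=44.
Iteration 1: 44 > 0 holds -> i = 44 - 5 = 39, total = 44 + 39 = 83.
Iteration 2: 39 > 0 holds -> i = 39 - 5 = 34, total = 83 + 34 = 117.
Iteration 3: 34 > 0 holds -> i = 34 - 5 = 29, total = 117 + 29 = 146.
Iteration 4: 29 > 0 holds -> i = 29 - 5 = 24, total = 146 + 24 = 170.
Iteration 5: 24 > 0 holds -> i = 24 - 5 = 19, total = 170 + 19 = 189.
Iteration 6: 19 > 0 holds -> i = 19 - 5 = 14, total = 189 + 14 = 203.
Iteration 7: 14 > 0 holds -> i = 14 - 5 = 9, total = 203 + 9 = 212.
Iteration 8: 9 > 0 holds -> i = 9 - 5 = 4, total = 212 + 4 = 216.
Iteration 9: 4 > 0 holds -> i = 4 - 5 = -1, total = 216 + -1 = 215.
Iteration 10: -1 > 0 fails; recursion stops.
SUM(i) = 44 + 39 + 34 + 29 + 24 + 19 + 14 + 9 + 4 + -1 = 215.

215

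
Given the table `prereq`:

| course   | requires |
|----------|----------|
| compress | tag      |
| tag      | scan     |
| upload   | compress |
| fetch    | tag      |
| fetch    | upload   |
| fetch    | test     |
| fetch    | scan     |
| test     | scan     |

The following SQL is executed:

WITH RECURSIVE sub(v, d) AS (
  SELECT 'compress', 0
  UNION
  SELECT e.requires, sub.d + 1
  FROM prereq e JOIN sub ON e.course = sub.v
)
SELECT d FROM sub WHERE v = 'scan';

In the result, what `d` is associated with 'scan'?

2

Base: (compress, d=0).
Iteration 1: edges from {compress} -> (tag, d=1).
Iteration 2: edges from {tag} -> (scan, d=2).
Iteration 3: no outgoing edges from {scan}; recursion stops.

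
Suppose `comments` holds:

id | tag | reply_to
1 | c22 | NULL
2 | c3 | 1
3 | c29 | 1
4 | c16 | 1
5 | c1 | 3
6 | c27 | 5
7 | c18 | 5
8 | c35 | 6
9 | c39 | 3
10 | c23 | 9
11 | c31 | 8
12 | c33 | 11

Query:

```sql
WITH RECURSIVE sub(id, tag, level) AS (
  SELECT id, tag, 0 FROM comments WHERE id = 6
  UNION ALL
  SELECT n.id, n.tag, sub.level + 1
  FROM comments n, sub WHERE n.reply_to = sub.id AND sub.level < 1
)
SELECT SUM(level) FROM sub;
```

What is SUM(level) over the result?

Base: id=6 (c27) at level 0.
Iteration 1: rows with reply_to in {6} -> c35 (id 8, level 1).
Iteration 2: level < 1 fails for all current rows; recursion stops.
SUM(level) = 0 + 1 = 1.

1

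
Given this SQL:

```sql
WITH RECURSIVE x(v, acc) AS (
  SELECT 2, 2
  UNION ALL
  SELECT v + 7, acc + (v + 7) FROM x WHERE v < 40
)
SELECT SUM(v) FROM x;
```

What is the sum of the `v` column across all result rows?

161

Base: v=2, acc=2.
Iteration 1: 2 < 40 holds -> v = 2 + 7 = 9, acc = 2 + 9 = 11.
Iteration 2: 9 < 40 holds -> v = 9 + 7 = 16, acc = 11 + 16 = 27.
Iteration 3: 16 < 40 holds -> v = 16 + 7 = 23, acc = 27 + 23 = 50.
Iteration 4: 23 < 40 holds -> v = 23 + 7 = 30, acc = 50 + 30 = 80.
Iteration 5: 30 < 40 holds -> v = 30 + 7 = 37, acc = 80 + 37 = 117.
Iteration 6: 37 < 40 holds -> v = 37 + 7 = 44, acc = 117 + 44 = 161.
Iteration 7: 44 < 40 fails; recursion stops.
SUM(v) = 2 + 9 + 16 + 23 + 30 + 37 + 44 = 161.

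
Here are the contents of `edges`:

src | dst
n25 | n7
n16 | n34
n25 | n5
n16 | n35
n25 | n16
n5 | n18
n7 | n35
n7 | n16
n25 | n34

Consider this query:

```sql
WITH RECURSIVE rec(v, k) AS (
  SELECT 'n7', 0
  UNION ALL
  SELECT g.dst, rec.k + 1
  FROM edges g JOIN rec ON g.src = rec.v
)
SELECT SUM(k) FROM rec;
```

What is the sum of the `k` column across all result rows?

6

Base: (n7, k=0).
Iteration 1: edges from {n7} -> (n16, k=1), (n35, k=1).
Iteration 2: edges from {n16,n35} -> (n34, k=2), (n35, k=2).
Iteration 3: no outgoing edges from {n34,n35}; recursion stops.
SUM(k) = 0 + 1 + 1 + 2 + 2 = 6.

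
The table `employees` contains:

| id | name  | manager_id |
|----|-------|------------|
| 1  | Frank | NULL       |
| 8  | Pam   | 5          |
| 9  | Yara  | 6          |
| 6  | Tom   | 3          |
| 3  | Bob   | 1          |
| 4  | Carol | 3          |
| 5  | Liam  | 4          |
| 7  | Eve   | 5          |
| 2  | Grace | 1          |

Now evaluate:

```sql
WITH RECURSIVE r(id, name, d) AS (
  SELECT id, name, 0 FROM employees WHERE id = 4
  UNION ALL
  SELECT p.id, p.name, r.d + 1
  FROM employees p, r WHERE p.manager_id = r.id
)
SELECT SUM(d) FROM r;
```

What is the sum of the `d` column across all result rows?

Base: id=4 (Carol) at d 0.
Iteration 1: rows with manager_id in {4} -> Liam (id 5, d 1).
Iteration 2: rows with manager_id in {5} -> Eve (id 7, d 2), Pam (id 8, d 2).
Iteration 3: no rows with manager_id in {7,8}; recursion stops.
SUM(d) = 0 + 1 + 2 + 2 = 5.

5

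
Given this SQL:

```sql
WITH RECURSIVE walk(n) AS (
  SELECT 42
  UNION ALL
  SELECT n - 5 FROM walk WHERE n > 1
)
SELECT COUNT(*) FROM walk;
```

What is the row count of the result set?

10

Base: n=42.
Iteration 1: 42 > 1 holds -> n = 42 - 5 = 37.
Iteration 2: 37 > 1 holds -> n = 37 - 5 = 32.
Iteration 3: 32 > 1 holds -> n = 32 - 5 = 27.
Iteration 4: 27 > 1 holds -> n = 27 - 5 = 22.
Iteration 5: 22 > 1 holds -> n = 22 - 5 = 17.
Iteration 6: 17 > 1 holds -> n = 17 - 5 = 12.
Iteration 7: 12 > 1 holds -> n = 12 - 5 = 7.
Iteration 8: 7 > 1 holds -> n = 7 - 5 = 2.
Iteration 9: 2 > 1 holds -> n = 2 - 5 = -3.
Iteration 10: -3 > 1 fails; recursion stops.
Total rows emitted: 10.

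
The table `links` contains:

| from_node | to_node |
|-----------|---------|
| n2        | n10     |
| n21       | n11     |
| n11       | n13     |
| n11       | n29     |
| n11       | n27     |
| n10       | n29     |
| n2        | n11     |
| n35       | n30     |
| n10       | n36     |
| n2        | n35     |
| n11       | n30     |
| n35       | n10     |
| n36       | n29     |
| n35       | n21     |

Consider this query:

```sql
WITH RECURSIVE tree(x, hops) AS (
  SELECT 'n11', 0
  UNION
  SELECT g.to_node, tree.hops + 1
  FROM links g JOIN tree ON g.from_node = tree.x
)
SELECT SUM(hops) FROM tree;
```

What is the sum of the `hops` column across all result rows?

Base: (n11, hops=0).
Iteration 1: edges from {n11} -> (n13, hops=1), (n27, hops=1), (n29, hops=1), (n30, hops=1).
Iteration 2: no outgoing edges from {n13,n27,n29,n30}; recursion stops.
SUM(hops) = 0 + 1 + 1 + 1 + 1 = 4.

4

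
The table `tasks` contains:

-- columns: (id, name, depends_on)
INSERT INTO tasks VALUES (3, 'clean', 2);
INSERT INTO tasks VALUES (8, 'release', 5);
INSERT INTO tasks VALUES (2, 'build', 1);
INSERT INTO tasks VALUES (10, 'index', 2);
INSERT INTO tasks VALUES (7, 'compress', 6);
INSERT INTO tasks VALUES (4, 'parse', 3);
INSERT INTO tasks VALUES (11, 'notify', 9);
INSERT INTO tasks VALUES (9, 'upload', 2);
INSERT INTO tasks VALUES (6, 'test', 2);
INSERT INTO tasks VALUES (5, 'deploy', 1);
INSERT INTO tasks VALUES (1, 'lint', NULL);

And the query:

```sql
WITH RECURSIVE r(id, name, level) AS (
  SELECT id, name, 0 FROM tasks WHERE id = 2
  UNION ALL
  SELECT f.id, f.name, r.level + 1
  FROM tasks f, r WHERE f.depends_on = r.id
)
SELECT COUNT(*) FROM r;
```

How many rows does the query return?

8

Base: id=2 (build) at level 0.
Iteration 1: rows with depends_on in {2} -> clean (id 3, level 1), test (id 6, level 1), upload (id 9, level 1), index (id 10, level 1).
Iteration 2: rows with depends_on in {3,6,9,10} -> parse (id 4, level 2), compress (id 7, level 2), notify (id 11, level 2).
Iteration 3: no rows with depends_on in {4,7,11}; recursion stops.
Total rows emitted: 8.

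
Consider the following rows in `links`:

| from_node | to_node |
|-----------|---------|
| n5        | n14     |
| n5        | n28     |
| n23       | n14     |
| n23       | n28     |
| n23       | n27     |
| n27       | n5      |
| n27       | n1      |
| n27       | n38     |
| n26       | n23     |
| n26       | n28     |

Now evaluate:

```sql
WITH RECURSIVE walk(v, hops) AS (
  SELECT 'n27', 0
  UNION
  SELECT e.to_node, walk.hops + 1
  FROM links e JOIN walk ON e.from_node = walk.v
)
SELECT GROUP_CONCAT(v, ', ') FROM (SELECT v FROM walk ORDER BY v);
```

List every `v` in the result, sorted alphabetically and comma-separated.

n1, n14, n27, n28, n38, n5

Base: (n27, hops=0).
Iteration 1: edges from {n27} -> (n1, hops=1), (n38, hops=1), (n5, hops=1).
Iteration 2: edges from {n1,n38,n5} -> (n14, hops=2), (n28, hops=2).
Iteration 3: no outgoing edges from {n14,n28}; recursion stops.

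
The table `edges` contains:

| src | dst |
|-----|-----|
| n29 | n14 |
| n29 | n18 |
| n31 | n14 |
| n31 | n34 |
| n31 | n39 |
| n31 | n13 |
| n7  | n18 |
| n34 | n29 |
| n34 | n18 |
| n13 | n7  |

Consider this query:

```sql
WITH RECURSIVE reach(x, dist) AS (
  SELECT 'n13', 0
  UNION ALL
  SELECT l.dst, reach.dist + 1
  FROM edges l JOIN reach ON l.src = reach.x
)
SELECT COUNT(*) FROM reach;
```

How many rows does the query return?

Base: (n13, dist=0).
Iteration 1: edges from {n13} -> (n7, dist=1).
Iteration 2: edges from {n7} -> (n18, dist=2).
Iteration 3: no outgoing edges from {n18}; recursion stops.
Total rows emitted: 3.

3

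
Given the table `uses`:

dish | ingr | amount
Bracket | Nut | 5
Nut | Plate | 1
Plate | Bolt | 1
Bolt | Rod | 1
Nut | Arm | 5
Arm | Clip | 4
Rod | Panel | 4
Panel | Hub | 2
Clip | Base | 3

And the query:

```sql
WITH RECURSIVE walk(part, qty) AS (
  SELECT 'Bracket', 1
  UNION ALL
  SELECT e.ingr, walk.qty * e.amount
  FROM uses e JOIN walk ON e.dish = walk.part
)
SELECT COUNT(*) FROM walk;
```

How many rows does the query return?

Base: (Bracket, qty=1).
Iteration 1: components of {Bracket} -> Nut = 1*5 = 5.
Iteration 2: components of {Nut} -> Arm = 5*5 = 25, Plate = 5*1 = 5.
Iteration 3: components of {Arm,Plate} -> Bolt = 5*1 = 5, Clip = 25*4 = 100.
Iteration 4: components of {Bolt,Clip} -> Base = 100*3 = 300, Rod = 5*1 = 5.
Iteration 5: components of {Base,Rod} -> Panel = 5*4 = 20.
Iteration 6: components of {Panel} -> Hub = 20*2 = 40.
Iteration 7: no further components; recursion stops.
Total rows emitted: 10.

10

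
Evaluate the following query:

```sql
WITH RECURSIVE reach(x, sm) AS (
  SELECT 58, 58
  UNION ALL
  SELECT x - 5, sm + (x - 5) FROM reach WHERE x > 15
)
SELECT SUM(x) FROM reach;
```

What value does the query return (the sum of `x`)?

Base: x=58, sm=58.
Iteration 1: 58 > 15 holds -> x = 58 - 5 = 53, sm = 58 + 53 = 111.
Iteration 2: 53 > 15 holds -> x = 53 - 5 = 48, sm = 111 + 48 = 159.
Iteration 3: 48 > 15 holds -> x = 48 - 5 = 43, sm = 159 + 43 = 202.
Iteration 4: 43 > 15 holds -> x = 43 - 5 = 38, sm = 202 + 38 = 240.
Iteration 5: 38 > 15 holds -> x = 38 - 5 = 33, sm = 240 + 33 = 273.
Iteration 6: 33 > 15 holds -> x = 33 - 5 = 28, sm = 273 + 28 = 301.
Iteration 7: 28 > 15 holds -> x = 28 - 5 = 23, sm = 301 + 23 = 324.
Iteration 8: 23 > 15 holds -> x = 23 - 5 = 18, sm = 324 + 18 = 342.
Iteration 9: 18 > 15 holds -> x = 18 - 5 = 13, sm = 342 + 13 = 355.
Iteration 10: 13 > 15 fails; recursion stops.
SUM(x) = 58 + 53 + 48 + 43 + 38 + 33 + 28 + 23 + 18 + 13 = 355.

355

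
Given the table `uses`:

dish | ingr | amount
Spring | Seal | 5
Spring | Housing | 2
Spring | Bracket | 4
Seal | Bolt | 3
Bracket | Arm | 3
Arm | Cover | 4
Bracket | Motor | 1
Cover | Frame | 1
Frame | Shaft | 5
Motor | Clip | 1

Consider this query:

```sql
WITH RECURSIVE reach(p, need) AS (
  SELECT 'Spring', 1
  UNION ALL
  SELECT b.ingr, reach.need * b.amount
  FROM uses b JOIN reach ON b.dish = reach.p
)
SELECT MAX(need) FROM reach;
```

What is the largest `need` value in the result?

240

Base: (Spring, need=1).
Iteration 1: components of {Spring} -> Bracket = 1*4 = 4, Housing = 1*2 = 2, Seal = 1*5 = 5.
Iteration 2: components of {Bracket,Housing,Seal} -> Arm = 4*3 = 12, Bolt = 5*3 = 15, Motor = 4*1 = 4.
Iteration 3: components of {Arm,Bolt,Motor} -> Clip = 4*1 = 4, Cover = 12*4 = 48.
Iteration 4: components of {Clip,Cover} -> Frame = 48*1 = 48.
Iteration 5: components of {Frame} -> Shaft = 48*5 = 240.
Iteration 6: no further components; recursion stops.
need values: 1, 5, 2, 4, 15, 12, 4, 48, 4, 48, 240; the maximum is 240.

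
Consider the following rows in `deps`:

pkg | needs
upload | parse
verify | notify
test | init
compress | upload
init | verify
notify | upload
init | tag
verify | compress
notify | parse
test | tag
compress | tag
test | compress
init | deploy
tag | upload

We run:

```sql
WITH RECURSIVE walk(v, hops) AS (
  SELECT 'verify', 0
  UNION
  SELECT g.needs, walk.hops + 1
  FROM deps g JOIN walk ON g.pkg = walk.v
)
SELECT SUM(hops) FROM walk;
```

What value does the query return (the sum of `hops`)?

Base: (verify, hops=0).
Iteration 1: edges from {verify} -> (compress, hops=1), (notify, hops=1).
Iteration 2: edges from {compress,notify} -> (parse, hops=2), (tag, hops=2), (upload, hops=2). [UNION drops 1 duplicate row(s)]
Iteration 3: edges from {parse,tag,upload} -> (parse, hops=3), (upload, hops=3).
Iteration 4: edges from {parse,upload} -> (parse, hops=4).
Iteration 5: no outgoing edges from {parse}; recursion stops.
SUM(hops) = 0 + 1 + 1 + 2 + 2 + 2 + 3 + 3 + 4 = 18.

18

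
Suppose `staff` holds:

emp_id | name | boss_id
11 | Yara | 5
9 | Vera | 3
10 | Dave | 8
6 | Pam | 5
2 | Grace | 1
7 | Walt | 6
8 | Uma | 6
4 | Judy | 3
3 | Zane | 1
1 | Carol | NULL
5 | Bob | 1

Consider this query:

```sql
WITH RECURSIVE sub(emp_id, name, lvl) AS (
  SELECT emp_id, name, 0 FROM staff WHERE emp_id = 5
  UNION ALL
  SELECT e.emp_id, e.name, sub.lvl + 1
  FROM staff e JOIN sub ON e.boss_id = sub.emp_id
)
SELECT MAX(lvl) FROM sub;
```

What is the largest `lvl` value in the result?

3

Base: emp_id=5 (Bob) at lvl 0.
Iteration 1: rows with boss_id in {5} -> Pam (id 6, lvl 1), Yara (id 11, lvl 1).
Iteration 2: rows with boss_id in {6,11} -> Walt (id 7, lvl 2), Uma (id 8, lvl 2).
Iteration 3: rows with boss_id in {7,8} -> Dave (id 10, lvl 3).
Iteration 4: no rows with boss_id in {10}; recursion stops.
lvl values: 0, 1, 1, 2, 2, 3; the maximum is 3.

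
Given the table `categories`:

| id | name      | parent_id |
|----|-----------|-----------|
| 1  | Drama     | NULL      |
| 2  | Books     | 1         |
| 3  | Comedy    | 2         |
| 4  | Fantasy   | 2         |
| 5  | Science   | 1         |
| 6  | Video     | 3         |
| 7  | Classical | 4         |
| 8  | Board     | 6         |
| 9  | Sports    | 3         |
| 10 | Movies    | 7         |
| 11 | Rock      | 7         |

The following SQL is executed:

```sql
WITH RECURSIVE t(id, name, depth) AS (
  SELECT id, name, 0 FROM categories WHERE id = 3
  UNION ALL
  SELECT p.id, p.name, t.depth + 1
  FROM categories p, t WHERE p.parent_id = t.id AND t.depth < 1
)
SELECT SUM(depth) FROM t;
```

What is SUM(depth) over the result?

Base: id=3 (Comedy) at depth 0.
Iteration 1: rows with parent_id in {3} -> Video (id 6, depth 1), Sports (id 9, depth 1).
Iteration 2: depth < 1 fails for all current rows; recursion stops.
SUM(depth) = 0 + 1 + 1 = 2.

2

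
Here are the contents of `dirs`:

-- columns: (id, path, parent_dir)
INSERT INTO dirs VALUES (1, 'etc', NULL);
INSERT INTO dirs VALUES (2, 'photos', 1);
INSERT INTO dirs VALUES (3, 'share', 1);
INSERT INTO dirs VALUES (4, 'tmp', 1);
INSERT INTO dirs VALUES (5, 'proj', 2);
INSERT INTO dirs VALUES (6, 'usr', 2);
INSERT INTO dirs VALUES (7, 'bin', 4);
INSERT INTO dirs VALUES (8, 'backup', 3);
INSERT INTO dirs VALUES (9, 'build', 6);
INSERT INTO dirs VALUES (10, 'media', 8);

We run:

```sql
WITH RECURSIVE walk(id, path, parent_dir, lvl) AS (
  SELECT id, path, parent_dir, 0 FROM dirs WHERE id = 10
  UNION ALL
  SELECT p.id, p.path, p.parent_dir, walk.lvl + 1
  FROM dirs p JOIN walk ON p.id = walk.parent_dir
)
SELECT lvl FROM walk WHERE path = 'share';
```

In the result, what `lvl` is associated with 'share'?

2

Base: id=10 (media), parent_dir=8, lvl 0.
Iteration 1: join on id=8 -> backup (id 8, parent_dir=3, lvl 1).
Iteration 2: join on id=3 -> share (id 3, parent_dir=1, lvl 2).
Iteration 3: join on id=1 -> etc (id 1, parent_dir=NULL, lvl 3).
Iteration 4: parent_dir is NULL; no match; recursion stops.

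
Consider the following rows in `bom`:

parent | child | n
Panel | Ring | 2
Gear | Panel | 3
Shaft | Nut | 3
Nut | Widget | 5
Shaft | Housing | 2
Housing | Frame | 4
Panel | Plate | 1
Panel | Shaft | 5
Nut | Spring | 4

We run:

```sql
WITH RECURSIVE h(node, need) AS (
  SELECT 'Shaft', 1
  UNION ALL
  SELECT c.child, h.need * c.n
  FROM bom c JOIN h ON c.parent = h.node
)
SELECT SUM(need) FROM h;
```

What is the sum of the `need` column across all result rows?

Base: (Shaft, need=1).
Iteration 1: components of {Shaft} -> Housing = 1*2 = 2, Nut = 1*3 = 3.
Iteration 2: components of {Housing,Nut} -> Frame = 2*4 = 8, Spring = 3*4 = 12, Widget = 3*5 = 15.
Iteration 3: no further components; recursion stops.
SUM(need) = 1 + 2 + 3 + 8 + 12 + 15 = 41.

41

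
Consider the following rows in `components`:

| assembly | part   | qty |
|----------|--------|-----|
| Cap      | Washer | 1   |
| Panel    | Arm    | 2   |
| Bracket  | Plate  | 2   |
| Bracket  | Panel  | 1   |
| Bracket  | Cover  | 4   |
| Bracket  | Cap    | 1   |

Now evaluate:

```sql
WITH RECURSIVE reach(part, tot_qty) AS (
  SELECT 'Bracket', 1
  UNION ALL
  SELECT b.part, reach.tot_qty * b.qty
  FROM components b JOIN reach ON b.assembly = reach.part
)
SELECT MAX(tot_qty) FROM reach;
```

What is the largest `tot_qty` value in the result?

Base: (Bracket, tot_qty=1).
Iteration 1: components of {Bracket} -> Cap = 1*1 = 1, Cover = 1*4 = 4, Panel = 1*1 = 1, Plate = 1*2 = 2.
Iteration 2: components of {Cap,Cover,Panel,Plate} -> Arm = 1*2 = 2, Washer = 1*1 = 1.
Iteration 3: no further components; recursion stops.
tot_qty values: 1, 2, 4, 1, 1, 1, 2; the maximum is 4.

4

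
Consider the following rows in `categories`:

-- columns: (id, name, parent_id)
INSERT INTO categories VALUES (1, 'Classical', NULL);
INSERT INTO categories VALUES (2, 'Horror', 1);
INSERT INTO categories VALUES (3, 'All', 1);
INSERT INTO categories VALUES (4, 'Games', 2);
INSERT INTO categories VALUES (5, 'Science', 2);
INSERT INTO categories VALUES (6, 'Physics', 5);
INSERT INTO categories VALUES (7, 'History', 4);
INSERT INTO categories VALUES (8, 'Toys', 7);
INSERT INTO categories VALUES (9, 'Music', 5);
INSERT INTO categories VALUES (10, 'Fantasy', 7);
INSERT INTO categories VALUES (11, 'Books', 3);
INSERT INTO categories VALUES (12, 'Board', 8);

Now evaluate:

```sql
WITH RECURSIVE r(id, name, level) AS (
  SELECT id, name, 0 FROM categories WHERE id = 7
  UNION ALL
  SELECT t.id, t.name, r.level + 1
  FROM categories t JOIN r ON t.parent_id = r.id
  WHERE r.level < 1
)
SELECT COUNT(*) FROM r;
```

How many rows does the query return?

3

Base: id=7 (History) at level 0.
Iteration 1: rows with parent_id in {7} -> Toys (id 8, level 1), Fantasy (id 10, level 1).
Iteration 2: level < 1 fails for all current rows; recursion stops.
Total rows emitted: 3.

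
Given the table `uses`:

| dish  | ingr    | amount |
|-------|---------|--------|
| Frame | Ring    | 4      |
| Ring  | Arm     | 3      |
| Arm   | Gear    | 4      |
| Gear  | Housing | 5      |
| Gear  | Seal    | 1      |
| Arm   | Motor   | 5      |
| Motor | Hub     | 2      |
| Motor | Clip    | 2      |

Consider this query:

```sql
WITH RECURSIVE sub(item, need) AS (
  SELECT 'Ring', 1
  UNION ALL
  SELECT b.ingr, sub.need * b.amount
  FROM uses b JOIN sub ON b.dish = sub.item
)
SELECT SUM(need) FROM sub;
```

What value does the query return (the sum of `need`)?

163

Base: (Ring, need=1).
Iteration 1: components of {Ring} -> Arm = 1*3 = 3.
Iteration 2: components of {Arm} -> Gear = 3*4 = 12, Motor = 3*5 = 15.
Iteration 3: components of {Gear,Motor} -> Clip = 15*2 = 30, Housing = 12*5 = 60, Hub = 15*2 = 30, Seal = 12*1 = 12.
Iteration 4: no further components; recursion stops.
SUM(need) = 1 + 3 + 12 + 15 + 60 + 12 + 30 + 30 = 163.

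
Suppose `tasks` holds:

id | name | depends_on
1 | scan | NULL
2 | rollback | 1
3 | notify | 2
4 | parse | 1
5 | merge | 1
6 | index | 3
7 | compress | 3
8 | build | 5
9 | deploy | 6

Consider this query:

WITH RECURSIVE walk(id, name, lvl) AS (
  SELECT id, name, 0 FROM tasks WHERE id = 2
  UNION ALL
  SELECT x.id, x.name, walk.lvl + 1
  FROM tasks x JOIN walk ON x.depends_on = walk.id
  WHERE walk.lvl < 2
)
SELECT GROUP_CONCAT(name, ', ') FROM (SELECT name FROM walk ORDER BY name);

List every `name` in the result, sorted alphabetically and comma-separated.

compress, index, notify, rollback

Base: id=2 (rollback) at lvl 0.
Iteration 1: rows with depends_on in {2} -> notify (id 3, lvl 1).
Iteration 2: rows with depends_on in {3} -> index (id 6, lvl 2), compress (id 7, lvl 2).
Iteration 3: lvl < 2 fails for all current rows; recursion stops.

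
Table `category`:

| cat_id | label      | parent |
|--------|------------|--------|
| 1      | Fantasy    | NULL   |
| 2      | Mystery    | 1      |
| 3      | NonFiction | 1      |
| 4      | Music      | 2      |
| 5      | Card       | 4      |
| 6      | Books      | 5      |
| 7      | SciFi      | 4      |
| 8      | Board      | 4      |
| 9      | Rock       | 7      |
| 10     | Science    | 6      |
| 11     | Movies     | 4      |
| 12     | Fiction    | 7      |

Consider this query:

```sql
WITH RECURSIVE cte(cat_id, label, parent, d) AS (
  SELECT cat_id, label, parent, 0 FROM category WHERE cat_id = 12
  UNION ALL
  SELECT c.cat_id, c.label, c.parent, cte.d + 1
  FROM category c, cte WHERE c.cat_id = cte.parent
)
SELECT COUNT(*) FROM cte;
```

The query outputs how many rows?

Base: cat_id=12 (Fiction), parent=7, d 0.
Iteration 1: join on cat_id=7 -> SciFi (id 7, parent=4, d 1).
Iteration 2: join on cat_id=4 -> Music (id 4, parent=2, d 2).
Iteration 3: join on cat_id=2 -> Mystery (id 2, parent=1, d 3).
Iteration 4: join on cat_id=1 -> Fantasy (id 1, parent=NULL, d 4).
Iteration 5: parent is NULL; no match; recursion stops.
Total rows emitted: 5.

5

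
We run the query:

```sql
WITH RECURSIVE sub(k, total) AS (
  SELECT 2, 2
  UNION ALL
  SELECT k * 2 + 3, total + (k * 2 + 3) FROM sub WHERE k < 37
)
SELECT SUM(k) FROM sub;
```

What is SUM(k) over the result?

Base: k=2, total=2.
Iteration 1: 2 < 37 holds -> k = 2 * 2 + 3 = 7, total = 2 + 7 = 9.
Iteration 2: 7 < 37 holds -> k = 7 * 2 + 3 = 17, total = 9 + 17 = 26.
Iteration 3: 17 < 37 holds -> k = 17 * 2 + 3 = 37, total = 26 + 37 = 63.
Iteration 4: 37 < 37 fails; recursion stops.
SUM(k) = 2 + 7 + 17 + 37 = 63.

63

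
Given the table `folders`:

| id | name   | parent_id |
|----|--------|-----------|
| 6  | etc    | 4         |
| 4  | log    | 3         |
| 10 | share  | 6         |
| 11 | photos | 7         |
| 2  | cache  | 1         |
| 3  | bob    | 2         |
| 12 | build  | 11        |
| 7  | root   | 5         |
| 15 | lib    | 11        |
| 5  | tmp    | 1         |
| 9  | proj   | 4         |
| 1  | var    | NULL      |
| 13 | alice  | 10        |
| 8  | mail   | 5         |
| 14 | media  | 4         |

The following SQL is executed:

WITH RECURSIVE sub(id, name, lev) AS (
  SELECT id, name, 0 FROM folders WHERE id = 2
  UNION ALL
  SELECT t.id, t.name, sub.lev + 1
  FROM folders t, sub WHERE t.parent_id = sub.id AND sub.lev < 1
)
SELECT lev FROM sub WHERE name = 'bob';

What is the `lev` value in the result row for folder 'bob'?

1

Base: id=2 (cache) at lev 0.
Iteration 1: rows with parent_id in {2} -> bob (id 3, lev 1).
Iteration 2: lev < 1 fails for all current rows; recursion stops.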